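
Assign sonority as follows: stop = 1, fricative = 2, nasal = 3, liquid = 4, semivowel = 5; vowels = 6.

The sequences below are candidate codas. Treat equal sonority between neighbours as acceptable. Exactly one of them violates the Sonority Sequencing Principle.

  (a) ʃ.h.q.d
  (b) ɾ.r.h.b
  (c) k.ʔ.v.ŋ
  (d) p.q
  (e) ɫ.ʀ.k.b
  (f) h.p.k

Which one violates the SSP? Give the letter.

c

(a) 2-2-1-1 → obeys
(b) 4-4-2-1 → obeys
(c) 1-1-2-3 → violates
(d) 1-1 → obeys
(e) 4-4-1-1 → obeys
(f) 2-1-1 → obeys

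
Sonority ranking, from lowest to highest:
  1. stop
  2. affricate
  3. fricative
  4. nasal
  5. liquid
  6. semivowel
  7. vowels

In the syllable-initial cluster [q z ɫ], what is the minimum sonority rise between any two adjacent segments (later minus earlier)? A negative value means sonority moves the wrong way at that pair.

2

/q/ is a stop (sonority 1).
/z/ is a fricative (sonority 3).
/ɫ/ is a liquid (sonority 5).
/q/→/z/: change +2.
/z/→/ɫ/: change +2.
Minimum = 2.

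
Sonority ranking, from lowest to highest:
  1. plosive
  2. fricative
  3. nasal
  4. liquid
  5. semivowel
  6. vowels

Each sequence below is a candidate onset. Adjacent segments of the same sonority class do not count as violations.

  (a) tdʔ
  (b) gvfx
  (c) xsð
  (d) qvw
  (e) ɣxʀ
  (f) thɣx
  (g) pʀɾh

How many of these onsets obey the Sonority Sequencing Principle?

(a) 1-1-1 → obeys
(b) 1-2-2-2 → obeys
(c) 2-2-2 → obeys
(d) 1-2-5 → obeys
(e) 2-2-4 → obeys
(f) 1-2-2-2 → obeys
(g) 1-4-4-2 → violates

6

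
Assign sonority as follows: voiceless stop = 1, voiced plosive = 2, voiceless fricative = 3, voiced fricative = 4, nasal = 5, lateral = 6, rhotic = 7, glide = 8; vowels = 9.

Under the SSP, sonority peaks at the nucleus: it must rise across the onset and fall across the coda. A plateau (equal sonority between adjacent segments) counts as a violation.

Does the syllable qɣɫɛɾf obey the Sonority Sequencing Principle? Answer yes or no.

yes

Onset: /q/ is a voiceless stop (sonority 1), /ɣ/ is a voiced fricative (sonority 4), /ɫ/ is a lateral (sonority 6); then the nucleus /ɛ/ (sonority 9).
Onset profile 1-4-6-9 — rises to the nucleus.
Coda: /ɾ/ is a rhotic (sonority 7), /f/ is a voiceless fricative (sonority 3).
Coda profile 9-7-3 — falls from the nucleus.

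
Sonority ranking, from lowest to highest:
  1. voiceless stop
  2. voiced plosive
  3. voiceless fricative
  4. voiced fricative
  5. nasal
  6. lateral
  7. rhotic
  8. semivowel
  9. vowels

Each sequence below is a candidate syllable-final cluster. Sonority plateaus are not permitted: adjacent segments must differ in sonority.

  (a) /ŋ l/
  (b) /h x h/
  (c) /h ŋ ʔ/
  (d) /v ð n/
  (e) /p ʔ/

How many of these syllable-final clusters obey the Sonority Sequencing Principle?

0

(a) /ŋ l/: profile 5-6 — violates.
(b) /h x h/: profile 3-3-3 — violates.
(c) /h ŋ ʔ/: profile 3-5-1 — violates.
(d) /v ð n/: profile 4-4-5 — violates.
(e) /p ʔ/: profile 1-1 — violates.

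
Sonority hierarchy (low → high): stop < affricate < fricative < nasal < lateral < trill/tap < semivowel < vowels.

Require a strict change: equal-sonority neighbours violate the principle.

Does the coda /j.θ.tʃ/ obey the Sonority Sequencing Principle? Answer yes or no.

yes

/j/: semivowel = 7.
/θ/: fricative = 3.
/tʃ/: affricate = 2.
The profile 7-3-2 strictly falls, so the coda satisfies the SSP.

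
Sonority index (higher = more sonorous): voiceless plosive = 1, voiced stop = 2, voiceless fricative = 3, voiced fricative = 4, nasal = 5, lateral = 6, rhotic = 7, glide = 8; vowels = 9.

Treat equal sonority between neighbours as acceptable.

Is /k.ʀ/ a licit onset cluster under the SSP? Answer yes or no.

yes

/k/: voiceless plosive = 1.
/ʀ/: rhotic = 7.
The profile 1-7 strictly rises, so the onset cluster satisfies the SSP.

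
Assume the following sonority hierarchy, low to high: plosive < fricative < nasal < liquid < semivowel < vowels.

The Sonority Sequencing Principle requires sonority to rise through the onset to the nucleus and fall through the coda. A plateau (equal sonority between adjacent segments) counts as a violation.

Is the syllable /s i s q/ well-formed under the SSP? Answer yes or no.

yes

Onset: /s/ is a fricative (sonority 2); then the nucleus /i/ (sonority 6).
Onset profile 2-6 — rises to the nucleus.
Coda: /s/ is a fricative (sonority 2), /q/ is a plosive (sonority 1).
Coda profile 6-2-1 — falls from the nucleus.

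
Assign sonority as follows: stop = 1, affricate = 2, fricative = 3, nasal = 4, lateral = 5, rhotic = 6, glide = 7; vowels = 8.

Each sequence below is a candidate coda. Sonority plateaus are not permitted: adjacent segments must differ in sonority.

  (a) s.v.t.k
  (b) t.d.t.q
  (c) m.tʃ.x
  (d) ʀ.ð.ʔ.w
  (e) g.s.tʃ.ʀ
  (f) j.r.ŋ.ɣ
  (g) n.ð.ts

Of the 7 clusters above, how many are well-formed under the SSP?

2

(a) s.v.t.k: profile 3-3-1-1 — violates.
(b) t.d.t.q: profile 1-1-1-1 — violates.
(c) m.tʃ.x: profile 4-2-3 — violates.
(d) ʀ.ð.ʔ.w: profile 6-3-1-7 — violates.
(e) g.s.tʃ.ʀ: profile 1-3-2-6 — violates.
(f) j.r.ŋ.ɣ: profile 7-6-4-3 — obeys.
(g) n.ð.ts: profile 4-3-2 — obeys.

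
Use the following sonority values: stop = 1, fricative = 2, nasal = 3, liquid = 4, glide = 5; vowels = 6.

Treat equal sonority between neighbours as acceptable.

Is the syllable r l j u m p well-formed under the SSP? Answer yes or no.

yes

Onset: /r/ is a liquid (sonority 4), /l/ is a liquid (sonority 4), /j/ is a glide (sonority 5); then the nucleus /u/ (sonority 6).
Onset profile 4-4-5-6 — rises to the nucleus.
Coda: /m/ is a nasal (sonority 3), /p/ is a stop (sonority 1).
Coda profile 6-3-1 — falls from the nucleus.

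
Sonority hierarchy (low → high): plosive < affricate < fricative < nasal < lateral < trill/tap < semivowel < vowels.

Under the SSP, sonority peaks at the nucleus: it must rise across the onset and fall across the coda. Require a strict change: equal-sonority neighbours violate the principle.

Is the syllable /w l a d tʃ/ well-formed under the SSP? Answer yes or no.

Onset: /w/ is a semivowel (sonority 7), /l/ is a lateral (sonority 5); then the nucleus /a/ (sonority 8).
Onset profile 7-5-8 — does not strictly rise throughout.
Coda: /d/ is a plosive (sonority 1), /tʃ/ is an affricate (sonority 2).
Coda profile 8-1-2 — does not strictly fall throughout.

no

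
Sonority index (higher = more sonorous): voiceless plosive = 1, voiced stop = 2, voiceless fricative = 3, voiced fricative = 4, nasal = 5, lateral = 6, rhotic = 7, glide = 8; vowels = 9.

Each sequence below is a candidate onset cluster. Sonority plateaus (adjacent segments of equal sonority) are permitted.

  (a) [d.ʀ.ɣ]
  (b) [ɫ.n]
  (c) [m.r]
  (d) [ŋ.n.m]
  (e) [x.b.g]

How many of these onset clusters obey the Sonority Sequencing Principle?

2

(a) 2-7-4 → violates
(b) 6-5 → violates
(c) 5-7 → obeys
(d) 5-5-5 → obeys
(e) 3-2-2 → violates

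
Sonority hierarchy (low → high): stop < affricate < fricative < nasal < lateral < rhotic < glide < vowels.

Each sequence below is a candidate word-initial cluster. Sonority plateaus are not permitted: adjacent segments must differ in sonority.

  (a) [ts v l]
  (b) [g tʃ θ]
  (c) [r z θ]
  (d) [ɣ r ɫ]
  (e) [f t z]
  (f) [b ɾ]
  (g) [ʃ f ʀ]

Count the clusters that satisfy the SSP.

3

(a) sonority 2-3-5: well-formed.
(b) sonority 1-2-3: well-formed.
(c) sonority 6-3-3: ill-formed.
(d) sonority 3-6-5: ill-formed.
(e) sonority 3-1-3: ill-formed.
(f) sonority 1-6: well-formed.
(g) sonority 3-3-6: ill-formed.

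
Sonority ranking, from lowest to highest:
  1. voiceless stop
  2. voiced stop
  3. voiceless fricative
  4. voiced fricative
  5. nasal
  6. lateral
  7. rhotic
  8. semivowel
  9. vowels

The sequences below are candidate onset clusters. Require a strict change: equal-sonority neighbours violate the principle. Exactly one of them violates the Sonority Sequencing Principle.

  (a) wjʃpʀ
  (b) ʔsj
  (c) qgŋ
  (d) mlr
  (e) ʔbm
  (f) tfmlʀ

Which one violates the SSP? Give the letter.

a

(a) wjʃpʀ: profile 8-8-3-1-7 — violates.
(b) ʔsj: profile 1-3-8 — obeys.
(c) qgŋ: profile 1-2-5 — obeys.
(d) mlr: profile 5-6-7 — obeys.
(e) ʔbm: profile 1-2-5 — obeys.
(f) tfmlʀ: profile 1-3-5-6-7 — obeys.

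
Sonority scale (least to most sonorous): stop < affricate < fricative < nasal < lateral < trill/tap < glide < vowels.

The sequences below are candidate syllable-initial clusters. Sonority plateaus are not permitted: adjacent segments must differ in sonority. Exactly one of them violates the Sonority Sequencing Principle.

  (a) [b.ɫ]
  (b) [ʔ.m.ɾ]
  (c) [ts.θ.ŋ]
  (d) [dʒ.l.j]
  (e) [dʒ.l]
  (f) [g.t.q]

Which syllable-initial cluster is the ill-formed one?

f

(a) sonority 1-5: well-formed.
(b) sonority 1-4-6: well-formed.
(c) sonority 2-3-4: well-formed.
(d) sonority 2-5-7: well-formed.
(e) sonority 2-5: well-formed.
(f) sonority 1-1-1: ill-formed.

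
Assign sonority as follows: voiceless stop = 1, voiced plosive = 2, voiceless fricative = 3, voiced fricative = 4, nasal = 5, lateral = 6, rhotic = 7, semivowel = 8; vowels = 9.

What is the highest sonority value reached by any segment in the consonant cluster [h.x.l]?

6

/h/ — voiceless fricative, sonority 3.
/x/ — voiceless fricative, sonority 3.
/l/ — lateral, sonority 6.
The maximum is 6.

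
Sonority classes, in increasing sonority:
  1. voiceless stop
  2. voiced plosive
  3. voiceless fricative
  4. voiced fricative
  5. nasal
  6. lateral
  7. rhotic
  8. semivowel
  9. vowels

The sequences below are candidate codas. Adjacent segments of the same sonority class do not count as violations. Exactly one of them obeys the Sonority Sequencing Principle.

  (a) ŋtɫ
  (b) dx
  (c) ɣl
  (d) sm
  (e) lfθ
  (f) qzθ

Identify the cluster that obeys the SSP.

e

(a) 5-1-6 → violates
(b) 2-3 → violates
(c) 4-6 → violates
(d) 3-5 → violates
(e) 6-3-3 → obeys
(f) 1-4-3 → violates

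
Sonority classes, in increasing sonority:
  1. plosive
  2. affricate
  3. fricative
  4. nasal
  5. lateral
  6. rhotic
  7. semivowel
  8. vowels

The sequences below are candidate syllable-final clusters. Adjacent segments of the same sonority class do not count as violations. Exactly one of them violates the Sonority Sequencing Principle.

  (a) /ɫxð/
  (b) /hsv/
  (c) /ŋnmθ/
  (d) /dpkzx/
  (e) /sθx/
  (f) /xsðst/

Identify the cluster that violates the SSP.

d

(a) 5-3-3 → obeys
(b) 3-3-3 → obeys
(c) 4-4-4-3 → obeys
(d) 1-1-1-3-3 → violates
(e) 3-3-3 → obeys
(f) 3-3-3-3-1 → obeys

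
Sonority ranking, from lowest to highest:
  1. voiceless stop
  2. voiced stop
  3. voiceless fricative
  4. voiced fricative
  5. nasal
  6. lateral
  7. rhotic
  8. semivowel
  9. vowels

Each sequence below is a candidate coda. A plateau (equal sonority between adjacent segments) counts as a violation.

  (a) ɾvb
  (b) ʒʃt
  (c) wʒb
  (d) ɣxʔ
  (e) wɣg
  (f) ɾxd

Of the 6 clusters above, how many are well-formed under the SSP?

(a) ɾvb: profile 7-4-2 — obeys.
(b) ʒʃt: profile 4-3-1 — obeys.
(c) wʒb: profile 8-4-2 — obeys.
(d) ɣxʔ: profile 4-3-1 — obeys.
(e) wɣg: profile 8-4-2 — obeys.
(f) ɾxd: profile 7-3-2 — obeys.

6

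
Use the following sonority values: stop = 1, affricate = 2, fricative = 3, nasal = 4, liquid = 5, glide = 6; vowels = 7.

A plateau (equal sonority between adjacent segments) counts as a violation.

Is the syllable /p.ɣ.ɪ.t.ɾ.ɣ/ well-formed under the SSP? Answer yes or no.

no

Onset: /p/ is a stop (sonority 1), /ɣ/ is a fricative (sonority 3); then the nucleus /ɪ/ (sonority 7).
Onset profile 1-3-7 — rises to the nucleus.
Coda: /t/ is a stop (sonority 1), /ɾ/ is a liquid (sonority 5), /ɣ/ is a fricative (sonority 3).
Coda profile 7-1-5-3 — does not strictly fall throughout.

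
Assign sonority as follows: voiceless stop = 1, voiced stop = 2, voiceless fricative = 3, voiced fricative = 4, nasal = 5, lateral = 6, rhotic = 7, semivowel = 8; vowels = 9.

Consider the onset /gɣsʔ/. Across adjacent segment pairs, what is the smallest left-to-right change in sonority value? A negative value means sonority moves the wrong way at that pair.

-2

/g/ is a voiced stop (sonority 2).
/ɣ/ is a voiced fricative (sonority 4).
/s/ is a voiceless fricative (sonority 3).
/ʔ/ is a voiceless stop (sonority 1).
/g/→/ɣ/: change +2.
/ɣ/→/s/: change -1.
/s/→/ʔ/: change -2.
Minimum = -2.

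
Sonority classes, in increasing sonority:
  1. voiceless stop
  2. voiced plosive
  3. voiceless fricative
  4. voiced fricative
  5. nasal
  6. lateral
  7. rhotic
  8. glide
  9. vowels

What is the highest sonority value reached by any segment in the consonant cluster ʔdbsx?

/ʔ/ — voiceless stop, sonority 1.
/d/ — voiced plosive, sonority 2.
/b/ — voiced plosive, sonority 2.
/s/ — voiceless fricative, sonority 3.
/x/ — voiceless fricative, sonority 3.
The maximum is 3.

3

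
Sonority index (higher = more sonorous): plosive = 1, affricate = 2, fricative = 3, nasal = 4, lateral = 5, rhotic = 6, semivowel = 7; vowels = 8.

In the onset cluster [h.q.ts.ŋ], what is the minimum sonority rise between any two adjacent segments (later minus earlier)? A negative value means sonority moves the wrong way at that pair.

-2

/h/ is a fricative (sonority 3).
/q/ is a plosive (sonority 1).
/ts/ is an affricate (sonority 2).
/ŋ/ is a nasal (sonority 4).
/h/→/q/: change -2.
/q/→/ts/: change +1.
/ts/→/ŋ/: change +2.
Minimum = -2.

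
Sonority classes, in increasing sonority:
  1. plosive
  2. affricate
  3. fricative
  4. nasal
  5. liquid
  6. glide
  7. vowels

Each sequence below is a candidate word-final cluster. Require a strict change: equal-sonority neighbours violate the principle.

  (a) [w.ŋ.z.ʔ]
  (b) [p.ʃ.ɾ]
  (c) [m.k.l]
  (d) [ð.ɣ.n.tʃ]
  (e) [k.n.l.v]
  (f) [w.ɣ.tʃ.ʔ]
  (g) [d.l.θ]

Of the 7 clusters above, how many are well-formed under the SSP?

2

(a) 6-4-3-1 → obeys
(b) 1-3-5 → violates
(c) 4-1-5 → violates
(d) 3-3-4-2 → violates
(e) 1-4-5-3 → violates
(f) 6-3-2-1 → obeys
(g) 1-5-3 → violates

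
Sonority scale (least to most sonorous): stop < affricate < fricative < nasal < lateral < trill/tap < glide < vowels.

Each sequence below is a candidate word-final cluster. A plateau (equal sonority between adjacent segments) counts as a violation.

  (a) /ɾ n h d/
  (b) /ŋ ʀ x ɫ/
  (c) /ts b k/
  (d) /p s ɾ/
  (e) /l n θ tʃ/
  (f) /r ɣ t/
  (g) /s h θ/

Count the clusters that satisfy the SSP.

(a) /ɾ n h d/: profile 6-4-3-1 — obeys.
(b) /ŋ ʀ x ɫ/: profile 4-6-3-5 — violates.
(c) /ts b k/: profile 2-1-1 — violates.
(d) /p s ɾ/: profile 1-3-6 — violates.
(e) /l n θ tʃ/: profile 5-4-3-2 — obeys.
(f) /r ɣ t/: profile 6-3-1 — obeys.
(g) /s h θ/: profile 3-3-3 — violates.

3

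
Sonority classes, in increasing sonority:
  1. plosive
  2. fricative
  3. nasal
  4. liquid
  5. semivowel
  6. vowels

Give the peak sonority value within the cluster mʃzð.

3

/m/: nasal = 3.
/ʃ/: fricative = 2.
/z/: fricative = 2.
/ð/: fricative = 2.
The maximum is 3.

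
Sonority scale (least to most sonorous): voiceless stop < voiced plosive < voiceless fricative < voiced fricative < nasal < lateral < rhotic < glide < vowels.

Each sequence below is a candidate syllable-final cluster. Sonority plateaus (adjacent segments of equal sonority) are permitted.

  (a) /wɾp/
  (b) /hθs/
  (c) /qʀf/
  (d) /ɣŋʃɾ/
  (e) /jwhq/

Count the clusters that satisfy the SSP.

(a) sonority 8-7-1: well-formed.
(b) sonority 3-3-3: well-formed.
(c) sonority 1-7-3: ill-formed.
(d) sonority 4-5-3-7: ill-formed.
(e) sonority 8-8-3-1: well-formed.

3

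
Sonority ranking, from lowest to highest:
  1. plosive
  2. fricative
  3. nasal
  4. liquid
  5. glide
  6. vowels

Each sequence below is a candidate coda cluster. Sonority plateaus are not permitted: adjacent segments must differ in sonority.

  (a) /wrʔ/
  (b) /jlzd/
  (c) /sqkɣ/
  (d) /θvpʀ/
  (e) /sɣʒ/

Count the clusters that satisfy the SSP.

2

(a) /wrʔ/: profile 5-4-1 — obeys.
(b) /jlzd/: profile 5-4-2-1 — obeys.
(c) /sqkɣ/: profile 2-1-1-2 — violates.
(d) /θvpʀ/: profile 2-2-1-4 — violates.
(e) /sɣʒ/: profile 2-2-2 — violates.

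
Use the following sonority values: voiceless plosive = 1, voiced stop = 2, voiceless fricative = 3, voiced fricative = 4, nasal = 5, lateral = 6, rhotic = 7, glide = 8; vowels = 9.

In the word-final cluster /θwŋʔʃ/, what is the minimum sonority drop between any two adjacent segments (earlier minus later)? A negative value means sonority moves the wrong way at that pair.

/θ/ is a voiceless fricative (sonority 3).
/w/ is a glide (sonority 8).
/ŋ/ is a nasal (sonority 5).
/ʔ/ is a voiceless plosive (sonority 1).
/ʃ/ is a voiceless fricative (sonority 3).
/θ/→/w/: change -5.
/w/→/ŋ/: change +3.
/ŋ/→/ʔ/: change +4.
/ʔ/→/ʃ/: change -2.
Minimum = -5.

-5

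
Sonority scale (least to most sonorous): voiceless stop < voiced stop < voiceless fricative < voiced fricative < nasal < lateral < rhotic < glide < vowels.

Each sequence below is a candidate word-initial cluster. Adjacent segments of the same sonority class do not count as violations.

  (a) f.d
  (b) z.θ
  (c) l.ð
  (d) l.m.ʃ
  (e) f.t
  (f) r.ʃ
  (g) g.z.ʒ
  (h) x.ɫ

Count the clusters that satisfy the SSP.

(a) 3-2 → violates
(b) 4-3 → violates
(c) 6-4 → violates
(d) 6-5-3 → violates
(e) 3-1 → violates
(f) 7-3 → violates
(g) 2-4-4 → obeys
(h) 3-6 → obeys

2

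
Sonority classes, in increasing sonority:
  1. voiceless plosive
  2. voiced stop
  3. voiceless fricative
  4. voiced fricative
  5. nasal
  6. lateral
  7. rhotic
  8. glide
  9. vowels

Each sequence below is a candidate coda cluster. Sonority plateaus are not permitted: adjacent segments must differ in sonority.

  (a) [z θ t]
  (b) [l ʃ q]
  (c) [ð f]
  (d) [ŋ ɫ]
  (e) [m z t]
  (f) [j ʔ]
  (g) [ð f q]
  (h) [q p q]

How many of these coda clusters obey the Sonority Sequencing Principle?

6

(a) 4-3-1 → obeys
(b) 6-3-1 → obeys
(c) 4-3 → obeys
(d) 5-6 → violates
(e) 5-4-1 → obeys
(f) 8-1 → obeys
(g) 4-3-1 → obeys
(h) 1-1-1 → violates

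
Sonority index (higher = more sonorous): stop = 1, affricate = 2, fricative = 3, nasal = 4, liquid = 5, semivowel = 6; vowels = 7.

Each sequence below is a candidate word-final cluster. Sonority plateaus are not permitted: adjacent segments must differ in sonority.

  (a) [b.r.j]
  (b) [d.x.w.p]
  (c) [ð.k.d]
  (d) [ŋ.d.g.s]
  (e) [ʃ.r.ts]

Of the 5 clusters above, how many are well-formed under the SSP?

0

(a) 1-5-6 → violates
(b) 1-3-6-1 → violates
(c) 3-1-1 → violates
(d) 4-1-1-3 → violates
(e) 3-5-2 → violates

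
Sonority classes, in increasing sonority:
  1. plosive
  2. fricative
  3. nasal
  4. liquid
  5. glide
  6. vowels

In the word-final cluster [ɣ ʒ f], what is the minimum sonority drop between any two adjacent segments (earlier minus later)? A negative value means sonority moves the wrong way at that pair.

0

/ɣ/ — fricative, sonority 2.
/ʒ/ — fricative, sonority 2.
/f/ — fricative, sonority 2.
/ɣ/→/ʒ/: change +0.
/ʒ/→/f/: change +0.
Minimum = 0.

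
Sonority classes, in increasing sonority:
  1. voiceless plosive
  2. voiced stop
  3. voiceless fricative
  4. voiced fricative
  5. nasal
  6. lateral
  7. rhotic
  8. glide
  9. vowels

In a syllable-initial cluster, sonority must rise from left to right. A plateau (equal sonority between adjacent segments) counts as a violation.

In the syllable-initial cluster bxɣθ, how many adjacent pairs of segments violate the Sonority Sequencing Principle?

/b/: voiced stop = 2.
/x/: voiceless fricative = 3.
/ɣ/: voiced fricative = 4.
/θ/: voiceless fricative = 3.
/b/→/x/: 2→3 (rises) — ok.
/x/→/ɣ/: 3→4 (rises) — ok.
/ɣ/→/θ/: 4→3 (does not rise) — violation.

1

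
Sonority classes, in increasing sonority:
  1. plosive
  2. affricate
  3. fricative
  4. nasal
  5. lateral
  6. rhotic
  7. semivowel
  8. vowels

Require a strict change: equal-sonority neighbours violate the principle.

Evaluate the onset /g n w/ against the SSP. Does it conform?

/g/ is a plosive (sonority 1).
/n/ is a nasal (sonority 4).
/w/ is a semivowel (sonority 7).
The profile 1-4-7 strictly rises, so the onset satisfies the SSP.

yes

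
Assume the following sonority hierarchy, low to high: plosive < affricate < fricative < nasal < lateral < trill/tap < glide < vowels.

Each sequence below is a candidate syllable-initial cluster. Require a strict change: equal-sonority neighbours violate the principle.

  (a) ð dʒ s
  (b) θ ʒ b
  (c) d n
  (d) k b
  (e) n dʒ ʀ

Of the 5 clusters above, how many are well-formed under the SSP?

(a) ð dʒ s: profile 3-2-3 — violates.
(b) θ ʒ b: profile 3-3-1 — violates.
(c) d n: profile 1-4 — obeys.
(d) k b: profile 1-1 — violates.
(e) n dʒ ʀ: profile 4-2-6 — violates.

1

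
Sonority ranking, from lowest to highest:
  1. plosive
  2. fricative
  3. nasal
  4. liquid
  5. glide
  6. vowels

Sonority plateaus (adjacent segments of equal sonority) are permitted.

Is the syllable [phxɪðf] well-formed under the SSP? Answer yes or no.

Onset: /p/ is a plosive (sonority 1), /h/ is a fricative (sonority 2), /x/ is a fricative (sonority 2); then the nucleus /ɪ/ (sonority 6).
Onset profile 1-2-2-6 — rises to the nucleus.
Coda: /ð/ is a fricative (sonority 2), /f/ is a fricative (sonority 2).
Coda profile 6-2-2 — falls from the nucleus.

yes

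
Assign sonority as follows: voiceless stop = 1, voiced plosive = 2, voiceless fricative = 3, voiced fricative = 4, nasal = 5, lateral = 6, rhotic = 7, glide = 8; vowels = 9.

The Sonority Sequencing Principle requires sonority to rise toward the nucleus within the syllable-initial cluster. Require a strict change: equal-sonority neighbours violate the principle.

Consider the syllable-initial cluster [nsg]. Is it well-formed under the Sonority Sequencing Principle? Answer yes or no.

no

/n/ is a nasal (sonority 5).
/s/ is a voiceless fricative (sonority 3).
/g/ is a voiced plosive (sonority 2).
The profile is 5-3-2. Between /n/ (5) and /s/ (3) sonority does not rise, so the cluster violates the SSP.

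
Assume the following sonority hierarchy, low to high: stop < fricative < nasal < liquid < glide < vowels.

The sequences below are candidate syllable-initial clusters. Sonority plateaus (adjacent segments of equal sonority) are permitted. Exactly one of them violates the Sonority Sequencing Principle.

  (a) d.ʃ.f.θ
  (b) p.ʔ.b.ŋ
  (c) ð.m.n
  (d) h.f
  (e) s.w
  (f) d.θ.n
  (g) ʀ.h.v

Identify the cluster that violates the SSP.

(a) sonority 1-2-2-2: well-formed.
(b) sonority 1-1-1-3: well-formed.
(c) sonority 2-3-3: well-formed.
(d) sonority 2-2: well-formed.
(e) sonority 2-5: well-formed.
(f) sonority 1-2-3: well-formed.
(g) sonority 4-2-2: ill-formed.

g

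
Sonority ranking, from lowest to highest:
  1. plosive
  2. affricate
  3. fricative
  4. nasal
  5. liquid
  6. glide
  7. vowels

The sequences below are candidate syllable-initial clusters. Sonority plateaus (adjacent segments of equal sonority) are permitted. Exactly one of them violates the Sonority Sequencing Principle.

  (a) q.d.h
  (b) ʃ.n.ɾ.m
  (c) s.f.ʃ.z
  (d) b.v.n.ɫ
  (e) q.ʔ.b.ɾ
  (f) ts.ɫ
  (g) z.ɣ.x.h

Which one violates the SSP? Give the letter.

b

(a) 1-1-3 → obeys
(b) 3-4-5-4 → violates
(c) 3-3-3-3 → obeys
(d) 1-3-4-5 → obeys
(e) 1-1-1-5 → obeys
(f) 2-5 → obeys
(g) 3-3-3-3 → obeys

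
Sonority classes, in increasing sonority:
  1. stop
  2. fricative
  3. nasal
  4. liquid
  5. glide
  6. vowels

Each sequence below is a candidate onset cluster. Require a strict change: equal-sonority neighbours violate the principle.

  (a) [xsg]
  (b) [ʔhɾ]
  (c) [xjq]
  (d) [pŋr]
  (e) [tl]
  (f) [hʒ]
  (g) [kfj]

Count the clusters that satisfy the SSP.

4

(a) sonority 2-2-1: ill-formed.
(b) sonority 1-2-4: well-formed.
(c) sonority 2-5-1: ill-formed.
(d) sonority 1-3-4: well-formed.
(e) sonority 1-4: well-formed.
(f) sonority 2-2: ill-formed.
(g) sonority 1-2-5: well-formed.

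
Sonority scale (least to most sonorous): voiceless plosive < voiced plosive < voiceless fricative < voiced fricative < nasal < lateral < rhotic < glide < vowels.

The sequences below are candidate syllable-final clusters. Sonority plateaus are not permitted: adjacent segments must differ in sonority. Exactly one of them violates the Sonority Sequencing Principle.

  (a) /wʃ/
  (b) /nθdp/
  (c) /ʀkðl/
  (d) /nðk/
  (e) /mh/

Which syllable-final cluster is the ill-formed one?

(a) 8-3 → obeys
(b) 5-3-2-1 → obeys
(c) 7-1-4-6 → violates
(d) 5-4-1 → obeys
(e) 5-3 → obeys

c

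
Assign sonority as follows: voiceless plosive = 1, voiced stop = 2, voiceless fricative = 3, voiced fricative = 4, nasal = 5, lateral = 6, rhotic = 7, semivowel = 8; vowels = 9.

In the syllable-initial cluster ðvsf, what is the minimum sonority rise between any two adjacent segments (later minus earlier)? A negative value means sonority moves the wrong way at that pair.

/ð/ — voiced fricative, sonority 4.
/v/ — voiced fricative, sonority 4.
/s/ — voiceless fricative, sonority 3.
/f/ — voiceless fricative, sonority 3.
/ð/→/v/: change +0.
/v/→/s/: change -1.
/s/→/f/: change +0.
Minimum = -1.

-1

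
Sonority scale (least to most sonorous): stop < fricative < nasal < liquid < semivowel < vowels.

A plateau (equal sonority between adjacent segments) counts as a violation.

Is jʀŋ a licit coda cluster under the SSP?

/j/ is a semivowel (sonority 5).
/ʀ/ is a liquid (sonority 4).
/ŋ/ is a nasal (sonority 3).
The profile 5-4-3 strictly falls, so the coda cluster satisfies the SSP.

yes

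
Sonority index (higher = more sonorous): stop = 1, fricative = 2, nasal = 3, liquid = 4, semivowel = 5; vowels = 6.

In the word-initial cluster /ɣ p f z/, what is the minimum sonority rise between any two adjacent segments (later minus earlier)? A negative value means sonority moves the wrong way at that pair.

-1

/ɣ/ is a fricative (sonority 2).
/p/ is a stop (sonority 1).
/f/ is a fricative (sonority 2).
/z/ is a fricative (sonority 2).
/ɣ/→/p/: change -1.
/p/→/f/: change +1.
/f/→/z/: change +0.
Minimum = -1.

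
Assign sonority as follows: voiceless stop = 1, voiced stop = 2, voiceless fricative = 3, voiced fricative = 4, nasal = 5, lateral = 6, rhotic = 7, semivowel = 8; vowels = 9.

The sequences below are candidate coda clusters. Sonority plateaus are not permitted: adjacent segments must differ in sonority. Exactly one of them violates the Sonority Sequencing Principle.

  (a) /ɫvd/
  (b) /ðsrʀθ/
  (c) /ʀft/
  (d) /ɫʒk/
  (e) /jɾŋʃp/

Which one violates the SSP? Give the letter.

(a) 6-4-2 → obeys
(b) 4-3-7-7-3 → violates
(c) 7-3-1 → obeys
(d) 6-4-1 → obeys
(e) 8-7-5-3-1 → obeys

b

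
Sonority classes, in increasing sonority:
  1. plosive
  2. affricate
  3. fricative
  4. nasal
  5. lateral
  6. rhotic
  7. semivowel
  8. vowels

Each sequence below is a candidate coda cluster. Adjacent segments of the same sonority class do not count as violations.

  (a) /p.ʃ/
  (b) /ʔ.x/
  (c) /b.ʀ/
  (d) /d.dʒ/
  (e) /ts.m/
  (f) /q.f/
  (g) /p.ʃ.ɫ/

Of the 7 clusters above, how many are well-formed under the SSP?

0

(a) /p.ʃ/: profile 1-3 — violates.
(b) /ʔ.x/: profile 1-3 — violates.
(c) /b.ʀ/: profile 1-6 — violates.
(d) /d.dʒ/: profile 1-2 — violates.
(e) /ts.m/: profile 2-4 — violates.
(f) /q.f/: profile 1-3 — violates.
(g) /p.ʃ.ɫ/: profile 1-3-5 — violates.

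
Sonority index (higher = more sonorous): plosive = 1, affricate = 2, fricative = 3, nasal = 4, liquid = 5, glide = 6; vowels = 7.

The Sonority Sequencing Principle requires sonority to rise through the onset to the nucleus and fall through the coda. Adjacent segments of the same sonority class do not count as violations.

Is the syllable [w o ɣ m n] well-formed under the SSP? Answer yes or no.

Onset: /w/ is a glide (sonority 6); then the nucleus /o/ (sonority 7).
Onset profile 6-7 — rises to the nucleus.
Coda: /ɣ/ is a fricative (sonority 3), /m/ is a nasal (sonority 4), /n/ is a nasal (sonority 4).
Coda profile 7-3-4-4 — does not fall throughout.

no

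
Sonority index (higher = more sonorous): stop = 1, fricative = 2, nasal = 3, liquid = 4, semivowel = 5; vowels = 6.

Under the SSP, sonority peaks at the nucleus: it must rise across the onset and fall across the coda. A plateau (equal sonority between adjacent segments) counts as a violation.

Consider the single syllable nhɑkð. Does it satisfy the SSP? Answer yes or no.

no

Onset: /n/ is a nasal (sonority 3), /h/ is a fricative (sonority 2); then the nucleus /ɑ/ (sonority 6).
Onset profile 3-2-6 — does not strictly rise throughout.
Coda: /k/ is a stop (sonority 1), /ð/ is a fricative (sonority 2).
Coda profile 6-1-2 — does not strictly fall throughout.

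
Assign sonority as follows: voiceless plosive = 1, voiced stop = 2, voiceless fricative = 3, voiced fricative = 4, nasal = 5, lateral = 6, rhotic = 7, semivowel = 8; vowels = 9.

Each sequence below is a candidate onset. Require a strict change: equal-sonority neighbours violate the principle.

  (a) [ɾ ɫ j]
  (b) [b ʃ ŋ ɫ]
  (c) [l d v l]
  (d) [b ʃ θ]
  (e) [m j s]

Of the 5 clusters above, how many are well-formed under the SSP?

(a) sonority 7-6-8: ill-formed.
(b) sonority 2-3-5-6: well-formed.
(c) sonority 6-2-4-6: ill-formed.
(d) sonority 2-3-3: ill-formed.
(e) sonority 5-8-3: ill-formed.

1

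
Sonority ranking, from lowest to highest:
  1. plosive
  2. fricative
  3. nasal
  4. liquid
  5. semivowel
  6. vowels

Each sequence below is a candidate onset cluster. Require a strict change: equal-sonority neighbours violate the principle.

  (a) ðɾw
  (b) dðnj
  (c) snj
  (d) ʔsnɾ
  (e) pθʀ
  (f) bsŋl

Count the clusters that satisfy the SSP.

(a) sonority 2-4-5: well-formed.
(b) sonority 1-2-3-5: well-formed.
(c) sonority 2-3-5: well-formed.
(d) sonority 1-2-3-4: well-formed.
(e) sonority 1-2-4: well-formed.
(f) sonority 1-2-3-4: well-formed.

6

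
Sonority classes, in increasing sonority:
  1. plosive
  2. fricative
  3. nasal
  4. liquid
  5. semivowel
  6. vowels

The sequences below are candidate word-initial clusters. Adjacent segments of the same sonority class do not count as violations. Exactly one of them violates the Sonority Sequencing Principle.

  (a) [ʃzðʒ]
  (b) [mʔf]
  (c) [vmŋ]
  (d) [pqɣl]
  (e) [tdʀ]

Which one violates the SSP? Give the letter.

b

(a) 2-2-2-2 → obeys
(b) 3-1-2 → violates
(c) 2-3-3 → obeys
(d) 1-1-2-4 → obeys
(e) 1-1-4 → obeys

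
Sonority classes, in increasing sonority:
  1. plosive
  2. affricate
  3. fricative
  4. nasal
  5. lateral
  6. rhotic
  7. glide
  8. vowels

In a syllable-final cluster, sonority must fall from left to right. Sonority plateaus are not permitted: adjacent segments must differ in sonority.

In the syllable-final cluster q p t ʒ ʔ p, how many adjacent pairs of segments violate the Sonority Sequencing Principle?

4

/q/ is a plosive (sonority 1).
/p/ is a plosive (sonority 1).
/t/ is a plosive (sonority 1).
/ʒ/ is a fricative (sonority 3).
/ʔ/ is a plosive (sonority 1).
/p/ is a plosive (sonority 1).
/q/→/p/: 1→1 (plateau) — violation.
/p/→/t/: 1→1 (plateau) — violation.
/t/→/ʒ/: 1→3 (does not fall) — violation.
/ʒ/→/ʔ/: 3→1 (falls) — ok.
/ʔ/→/p/: 1→1 (plateau) — violation.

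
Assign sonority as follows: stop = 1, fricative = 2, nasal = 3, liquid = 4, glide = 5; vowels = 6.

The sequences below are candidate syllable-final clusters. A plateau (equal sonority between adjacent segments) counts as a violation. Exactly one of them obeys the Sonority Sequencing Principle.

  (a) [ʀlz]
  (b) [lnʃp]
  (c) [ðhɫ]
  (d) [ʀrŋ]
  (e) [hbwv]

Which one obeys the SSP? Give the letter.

(a) [ʀlz]: profile 4-4-2 — violates.
(b) [lnʃp]: profile 4-3-2-1 — obeys.
(c) [ðhɫ]: profile 2-2-4 — violates.
(d) [ʀrŋ]: profile 4-4-3 — violates.
(e) [hbwv]: profile 2-1-5-2 — violates.

b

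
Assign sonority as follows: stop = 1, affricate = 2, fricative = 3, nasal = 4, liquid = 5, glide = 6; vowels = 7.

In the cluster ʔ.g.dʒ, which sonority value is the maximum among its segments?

2

/ʔ/ — stop, sonority 1.
/g/ — stop, sonority 1.
/dʒ/ — affricate, sonority 2.
The maximum is 2.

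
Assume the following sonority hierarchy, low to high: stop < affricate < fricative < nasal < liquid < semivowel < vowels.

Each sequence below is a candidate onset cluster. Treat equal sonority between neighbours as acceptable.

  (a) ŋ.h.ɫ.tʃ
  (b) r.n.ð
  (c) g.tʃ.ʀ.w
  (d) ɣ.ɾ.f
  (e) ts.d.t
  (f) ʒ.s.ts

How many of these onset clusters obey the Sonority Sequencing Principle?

(a) ŋ.h.ɫ.tʃ: profile 4-3-5-2 — violates.
(b) r.n.ð: profile 5-4-3 — violates.
(c) g.tʃ.ʀ.w: profile 1-2-5-6 — obeys.
(d) ɣ.ɾ.f: profile 3-5-3 — violates.
(e) ts.d.t: profile 2-1-1 — violates.
(f) ʒ.s.ts: profile 3-3-2 — violates.

1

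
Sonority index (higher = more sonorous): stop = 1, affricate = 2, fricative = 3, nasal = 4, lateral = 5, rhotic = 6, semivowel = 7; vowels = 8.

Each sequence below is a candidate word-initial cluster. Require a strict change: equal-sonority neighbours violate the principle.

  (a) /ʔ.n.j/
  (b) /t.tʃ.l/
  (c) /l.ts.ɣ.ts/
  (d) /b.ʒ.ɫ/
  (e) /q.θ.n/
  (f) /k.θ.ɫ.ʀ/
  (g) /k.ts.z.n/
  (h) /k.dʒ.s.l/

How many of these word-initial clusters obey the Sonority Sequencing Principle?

7

(a) /ʔ.n.j/: profile 1-4-7 — obeys.
(b) /t.tʃ.l/: profile 1-2-5 — obeys.
(c) /l.ts.ɣ.ts/: profile 5-2-3-2 — violates.
(d) /b.ʒ.ɫ/: profile 1-3-5 — obeys.
(e) /q.θ.n/: profile 1-3-4 — obeys.
(f) /k.θ.ɫ.ʀ/: profile 1-3-5-6 — obeys.
(g) /k.ts.z.n/: profile 1-2-3-4 — obeys.
(h) /k.dʒ.s.l/: profile 1-2-3-5 — obeys.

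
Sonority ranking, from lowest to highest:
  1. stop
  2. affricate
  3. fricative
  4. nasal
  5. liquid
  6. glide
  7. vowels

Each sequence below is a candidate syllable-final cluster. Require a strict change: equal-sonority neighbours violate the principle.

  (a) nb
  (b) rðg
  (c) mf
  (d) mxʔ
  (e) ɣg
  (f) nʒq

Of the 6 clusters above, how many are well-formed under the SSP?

(a) 4-1 → obeys
(b) 5-3-1 → obeys
(c) 4-3 → obeys
(d) 4-3-1 → obeys
(e) 3-1 → obeys
(f) 4-3-1 → obeys

6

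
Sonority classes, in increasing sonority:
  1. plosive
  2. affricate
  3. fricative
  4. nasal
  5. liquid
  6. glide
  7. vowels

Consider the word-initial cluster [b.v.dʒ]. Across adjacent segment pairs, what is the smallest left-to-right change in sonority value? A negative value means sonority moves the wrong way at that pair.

-1

/b/ is a plosive (sonority 1).
/v/ is a fricative (sonority 3).
/dʒ/ is an affricate (sonority 2).
/b/→/v/: change +2.
/v/→/dʒ/: change -1.
Minimum = -1.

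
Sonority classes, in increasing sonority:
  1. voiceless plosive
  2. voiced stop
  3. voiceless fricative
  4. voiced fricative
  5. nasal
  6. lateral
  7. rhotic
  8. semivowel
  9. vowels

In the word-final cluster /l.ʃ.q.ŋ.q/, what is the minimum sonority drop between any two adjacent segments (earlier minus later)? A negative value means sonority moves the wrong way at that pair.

/l/: lateral = 6.
/ʃ/: voiceless fricative = 3.
/q/: voiceless plosive = 1.
/ŋ/: nasal = 5.
/q/: voiceless plosive = 1.
/l/→/ʃ/: change +3.
/ʃ/→/q/: change +2.
/q/→/ŋ/: change -4.
/ŋ/→/q/: change +4.
Minimum = -4.

-4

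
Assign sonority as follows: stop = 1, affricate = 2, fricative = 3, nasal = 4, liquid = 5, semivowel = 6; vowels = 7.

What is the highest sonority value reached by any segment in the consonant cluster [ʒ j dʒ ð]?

/ʒ/: fricative = 3.
/j/: semivowel = 6.
/dʒ/: affricate = 2.
/ð/: fricative = 3.
The maximum is 6.

6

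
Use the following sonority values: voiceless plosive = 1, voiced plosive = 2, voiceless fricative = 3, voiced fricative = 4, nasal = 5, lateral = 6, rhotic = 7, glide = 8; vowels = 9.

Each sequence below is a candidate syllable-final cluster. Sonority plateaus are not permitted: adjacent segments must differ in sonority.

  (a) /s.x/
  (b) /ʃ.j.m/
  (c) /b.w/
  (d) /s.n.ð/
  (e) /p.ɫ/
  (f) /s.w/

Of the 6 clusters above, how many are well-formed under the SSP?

0

(a) 3-3 → violates
(b) 3-8-5 → violates
(c) 2-8 → violates
(d) 3-5-4 → violates
(e) 1-6 → violates
(f) 3-8 → violates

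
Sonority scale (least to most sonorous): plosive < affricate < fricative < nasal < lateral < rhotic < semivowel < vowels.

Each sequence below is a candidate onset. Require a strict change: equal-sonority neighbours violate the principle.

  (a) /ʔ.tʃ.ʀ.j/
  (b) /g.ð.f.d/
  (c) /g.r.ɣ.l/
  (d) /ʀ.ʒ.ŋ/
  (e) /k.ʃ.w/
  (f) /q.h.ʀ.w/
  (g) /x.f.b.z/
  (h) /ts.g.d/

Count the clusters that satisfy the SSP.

(a) sonority 1-2-6-7: well-formed.
(b) sonority 1-3-3-1: ill-formed.
(c) sonority 1-6-3-5: ill-formed.
(d) sonority 6-3-4: ill-formed.
(e) sonority 1-3-7: well-formed.
(f) sonority 1-3-6-7: well-formed.
(g) sonority 3-3-1-3: ill-formed.
(h) sonority 2-1-1: ill-formed.

3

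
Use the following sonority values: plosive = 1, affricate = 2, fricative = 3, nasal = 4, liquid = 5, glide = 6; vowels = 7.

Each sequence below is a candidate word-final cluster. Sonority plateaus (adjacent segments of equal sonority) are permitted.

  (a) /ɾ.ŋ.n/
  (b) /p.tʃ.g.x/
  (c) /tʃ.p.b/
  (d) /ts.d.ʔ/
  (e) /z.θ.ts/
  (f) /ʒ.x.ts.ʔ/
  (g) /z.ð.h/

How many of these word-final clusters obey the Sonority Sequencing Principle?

6

(a) 5-4-4 → obeys
(b) 1-2-1-3 → violates
(c) 2-1-1 → obeys
(d) 2-1-1 → obeys
(e) 3-3-2 → obeys
(f) 3-3-2-1 → obeys
(g) 3-3-3 → obeys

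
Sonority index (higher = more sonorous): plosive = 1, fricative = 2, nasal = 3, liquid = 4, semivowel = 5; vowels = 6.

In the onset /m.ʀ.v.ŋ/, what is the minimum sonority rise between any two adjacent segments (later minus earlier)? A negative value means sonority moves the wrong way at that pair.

/m/: nasal = 3.
/ʀ/: liquid = 4.
/v/: fricative = 2.
/ŋ/: nasal = 3.
/m/→/ʀ/: change +1.
/ʀ/→/v/: change -2.
/v/→/ŋ/: change +1.
Minimum = -2.

-2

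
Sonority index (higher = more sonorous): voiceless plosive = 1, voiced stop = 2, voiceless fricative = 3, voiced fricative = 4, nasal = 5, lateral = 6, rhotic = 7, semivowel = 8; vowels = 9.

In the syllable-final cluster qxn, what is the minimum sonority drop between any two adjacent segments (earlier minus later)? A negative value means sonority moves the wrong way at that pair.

-2

/q/ — voiceless plosive, sonority 1.
/x/ — voiceless fricative, sonority 3.
/n/ — nasal, sonority 5.
/q/→/x/: change -2.
/x/→/n/: change -2.
Minimum = -2.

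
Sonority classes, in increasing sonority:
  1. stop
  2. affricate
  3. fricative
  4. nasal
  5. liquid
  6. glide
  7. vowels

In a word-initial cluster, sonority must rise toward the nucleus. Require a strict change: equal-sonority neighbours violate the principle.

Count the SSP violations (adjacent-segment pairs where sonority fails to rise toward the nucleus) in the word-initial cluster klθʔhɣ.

/k/ — stop, sonority 1.
/l/ — liquid, sonority 5.
/θ/ — fricative, sonority 3.
/ʔ/ — stop, sonority 1.
/h/ — fricative, sonority 3.
/ɣ/ — fricative, sonority 3.
/k/→/l/: 1→5 (rises) — ok.
/l/→/θ/: 5→3 (does not rise) — violation.
/θ/→/ʔ/: 3→1 (does not rise) — violation.
/ʔ/→/h/: 1→3 (rises) — ok.
/h/→/ɣ/: 3→3 (plateau) — violation.

3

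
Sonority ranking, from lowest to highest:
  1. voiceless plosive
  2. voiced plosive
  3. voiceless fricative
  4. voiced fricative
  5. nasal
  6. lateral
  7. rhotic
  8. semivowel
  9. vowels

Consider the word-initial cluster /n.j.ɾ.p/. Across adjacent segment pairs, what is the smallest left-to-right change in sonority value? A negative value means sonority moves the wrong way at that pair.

/n/ is a nasal (sonority 5).
/j/ is a semivowel (sonority 8).
/ɾ/ is a rhotic (sonority 7).
/p/ is a voiceless plosive (sonority 1).
/n/→/j/: change +3.
/j/→/ɾ/: change -1.
/ɾ/→/p/: change -6.
Minimum = -6.

-6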